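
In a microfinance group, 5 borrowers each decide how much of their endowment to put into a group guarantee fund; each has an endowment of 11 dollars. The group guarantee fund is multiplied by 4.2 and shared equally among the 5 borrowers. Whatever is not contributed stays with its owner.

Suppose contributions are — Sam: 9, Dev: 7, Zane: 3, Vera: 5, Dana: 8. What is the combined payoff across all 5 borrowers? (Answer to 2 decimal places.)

Total contributed: 9 + 7 + 3 + 5 + 8 = 32; total kept: 5 × 11 − 32 = 23.
The group guarantee fund pays out 4.2 × 32 = 134.40 in aggregate.
Group total = 23 + 134.40 = 157.40.

157.40 dollars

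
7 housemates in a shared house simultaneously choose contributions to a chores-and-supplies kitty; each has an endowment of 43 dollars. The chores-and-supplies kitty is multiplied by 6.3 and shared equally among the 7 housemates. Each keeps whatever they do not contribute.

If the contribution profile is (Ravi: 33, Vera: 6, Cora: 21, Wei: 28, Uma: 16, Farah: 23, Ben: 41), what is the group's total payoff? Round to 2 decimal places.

Total contributed: 33 + 6 + 21 + 28 + 16 + 23 + 41 = 168; total kept: 7 × 43 − 168 = 133.
The chores-and-supplies kitty pays out 6.3 × 168 = 1058.40 in aggregate.
Group total = 133 + 1058.40 = 1191.40.

1191.40 dollars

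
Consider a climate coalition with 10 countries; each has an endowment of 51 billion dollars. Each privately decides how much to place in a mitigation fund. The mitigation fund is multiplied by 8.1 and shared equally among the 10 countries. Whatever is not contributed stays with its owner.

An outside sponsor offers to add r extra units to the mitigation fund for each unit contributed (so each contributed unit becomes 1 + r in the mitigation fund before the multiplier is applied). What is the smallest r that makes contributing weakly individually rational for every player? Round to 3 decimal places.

0.235

With matching at rate r, one contributed unit becomes (1 + r) in the mitigation fund and returns 8.1 × (1 + r) / 10 to the contributor.
Setting this equal to 1: 1 + r = 10/8.1 = 1.2346.
So the minimum matching rate is r = 1.2346 − 1 = 0.235.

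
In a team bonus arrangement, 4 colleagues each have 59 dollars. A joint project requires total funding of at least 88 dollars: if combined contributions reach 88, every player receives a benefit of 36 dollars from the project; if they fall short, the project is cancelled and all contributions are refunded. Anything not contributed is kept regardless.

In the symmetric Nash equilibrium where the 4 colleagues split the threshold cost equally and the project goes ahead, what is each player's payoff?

73 dollars

Equal share of the threshold: 88/4 = 22.
At this profile no one gains by cutting their contribution: any cut drops the total below 88, the project is cancelled, contributions are refunded, and the deviator ends with 59, which is less than 59 − 22 + 36 = 73. Contributing more than 22 just wastes the excess. So contributing exactly 22 is a best response.
Each player's payoff: 59 − 22 + 36 = 73.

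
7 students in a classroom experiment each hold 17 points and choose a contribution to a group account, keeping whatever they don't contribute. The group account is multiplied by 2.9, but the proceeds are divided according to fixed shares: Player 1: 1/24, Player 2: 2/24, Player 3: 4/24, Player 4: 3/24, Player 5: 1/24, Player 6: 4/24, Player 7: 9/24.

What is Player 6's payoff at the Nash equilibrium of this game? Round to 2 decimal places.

25.22 points

Player j's private return per contributed unit is 2.9 × (j's share). Contributing is weakly dominant for j when that share is at least 1/2.9 = 0.3448, and contributing 0 is dominant otherwise.
The only share above 0.3448 is Player 7's 9/24, contributing 17; the remaining 6 contribute 0. Total contributed: 17.
Player 6 keeps 17 and receives 2.9 × 17 × 4/24 = 8.22 from the group account, for a payoff of 25.22.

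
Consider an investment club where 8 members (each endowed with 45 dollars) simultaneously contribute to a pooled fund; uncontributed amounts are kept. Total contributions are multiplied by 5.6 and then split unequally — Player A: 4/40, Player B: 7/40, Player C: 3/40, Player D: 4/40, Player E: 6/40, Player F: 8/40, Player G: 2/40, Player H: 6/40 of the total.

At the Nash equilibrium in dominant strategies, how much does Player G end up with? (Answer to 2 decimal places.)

Each unit j contributes comes back to j as 5.6 × (j's share), so j prefers to contribute only if that share exceeds 1/5.6 = 0.1786; otherwise keeping the unit dominates.
Player F alone (share 8/40) is above the threshold, contributing 45; the remaining 7 contribute 0. Total contributed: 45.
Player G keeps 45 and receives 5.6 × 45 × 2/40 = 12.60 from the pooled fund, for a payoff of 57.60.

57.60 dollars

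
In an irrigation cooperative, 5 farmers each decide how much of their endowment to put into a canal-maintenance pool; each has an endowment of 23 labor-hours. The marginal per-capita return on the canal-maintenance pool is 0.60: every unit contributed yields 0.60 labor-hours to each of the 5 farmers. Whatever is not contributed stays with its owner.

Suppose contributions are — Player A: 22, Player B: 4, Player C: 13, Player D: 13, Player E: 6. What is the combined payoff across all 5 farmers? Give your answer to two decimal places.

Total contributed: 22 + 4 + 13 + 13 + 6 = 58; total kept: 5 × 23 − 58 = 57.
The canal-maintenance pool pays out 0.60 × 5 × 58 = 174.00 in aggregate.
Group total = 57 + 174.00 = 231.00.

231.00 labor-hours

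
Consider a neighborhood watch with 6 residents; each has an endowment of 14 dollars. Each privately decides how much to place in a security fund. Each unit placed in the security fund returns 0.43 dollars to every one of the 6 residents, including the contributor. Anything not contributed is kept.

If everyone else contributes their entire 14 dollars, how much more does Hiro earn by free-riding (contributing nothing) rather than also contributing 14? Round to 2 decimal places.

Switching from a contribution of 14 to 0 lets Hiro keep an extra 14 dollars, but lowers the security fund by 14, which costs Hiro their own share of that drop: 0.43 × 14 = 6.02.
Net gain = 14 − 6.02 = 7.98. The private return per contributed unit (0.43) is below 1, so free-riding is indeed the best response regardless of what the others do.

7.98 dollars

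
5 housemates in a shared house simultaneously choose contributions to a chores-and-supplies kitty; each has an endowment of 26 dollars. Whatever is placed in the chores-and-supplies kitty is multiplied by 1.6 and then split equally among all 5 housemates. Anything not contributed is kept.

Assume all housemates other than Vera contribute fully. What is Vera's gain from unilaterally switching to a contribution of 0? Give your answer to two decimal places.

Switching from a contribution of 26 to 0 lets Vera keep an extra 26 dollars, but lowers the chores-and-supplies kitty by 26, which costs Vera their own share of that drop: 1.6/5 × 26 = 8.32.
Net gain = 26 − 8.32 = 17.68. The private return per contributed unit (0.3200) is below 1, so free-riding is indeed the best response regardless of what the others do.

17.68 dollars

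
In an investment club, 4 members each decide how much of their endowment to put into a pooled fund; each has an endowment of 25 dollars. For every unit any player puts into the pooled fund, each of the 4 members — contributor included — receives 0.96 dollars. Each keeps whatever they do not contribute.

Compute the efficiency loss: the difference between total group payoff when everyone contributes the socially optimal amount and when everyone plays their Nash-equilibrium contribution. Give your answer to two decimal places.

The private return per contributed unit is 0.96 < 1, so contributing 0 is dominant for every player. At the Nash equilibrium everyone keeps their 25, and the group total is 4 × 25 = 100.
Each contributed unit returns 3.840 to the group as a whole (0.96 to each of 4 players), which exceeds 1, so the social optimum is full contribution: group total = 3.840 × 100 = 384.00.
Efficiency loss = 384.00 − 100 = 284.00.

284.00 dollars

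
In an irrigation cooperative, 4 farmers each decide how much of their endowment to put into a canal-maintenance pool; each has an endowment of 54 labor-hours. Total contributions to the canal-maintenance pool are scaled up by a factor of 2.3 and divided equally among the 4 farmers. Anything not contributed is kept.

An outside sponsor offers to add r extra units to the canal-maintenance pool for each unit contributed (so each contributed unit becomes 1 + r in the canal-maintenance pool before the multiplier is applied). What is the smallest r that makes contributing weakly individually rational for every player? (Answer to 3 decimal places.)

With matching at rate r, one contributed unit becomes (1 + r) in the canal-maintenance pool and returns 2.3 × (1 + r) / 4 to the contributor.
Setting this equal to 1: 1 + r = 4/2.3 = 1.7391.
So the minimum matching rate is r = 1.7391 − 1 = 0.739.

0.739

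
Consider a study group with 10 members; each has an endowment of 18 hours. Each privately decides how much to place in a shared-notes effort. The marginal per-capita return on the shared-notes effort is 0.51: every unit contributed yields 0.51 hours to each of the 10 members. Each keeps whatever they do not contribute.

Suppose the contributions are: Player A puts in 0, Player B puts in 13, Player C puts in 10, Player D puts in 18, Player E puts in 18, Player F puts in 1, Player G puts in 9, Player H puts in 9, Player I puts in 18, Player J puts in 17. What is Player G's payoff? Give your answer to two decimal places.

Total contributed: 0 + 13 + 10 + 18 + 18 + 1 + 9 + 9 + 18 + 17 = 113.
Each receives 0.51 × 113 = 57.63 from the shared-notes effort.
Player G keeps 18 − 9 = 9, so Player G's payoff is 9 + 57.63 = 66.63.

66.63 hours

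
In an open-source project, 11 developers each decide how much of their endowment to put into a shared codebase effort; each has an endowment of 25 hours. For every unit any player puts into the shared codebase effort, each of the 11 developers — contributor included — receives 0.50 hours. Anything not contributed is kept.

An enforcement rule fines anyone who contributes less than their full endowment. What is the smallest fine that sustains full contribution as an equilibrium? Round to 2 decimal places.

12.50 hours

Given the others contribute fully, the best deviation is to contribute 0 (any partial contribution still incurs the fine and gives up units whose private return 0.50 is below 1).
Deviating from 25 to 0 saves 25 hours but forfeits the deviator's share of the drop in the shared codebase effort: 0.50 × 25 = 12.50.
So the deviation gain is 25 − 12.50 = 12.50, and the fine must be at least 12.50 hours to wipe it out.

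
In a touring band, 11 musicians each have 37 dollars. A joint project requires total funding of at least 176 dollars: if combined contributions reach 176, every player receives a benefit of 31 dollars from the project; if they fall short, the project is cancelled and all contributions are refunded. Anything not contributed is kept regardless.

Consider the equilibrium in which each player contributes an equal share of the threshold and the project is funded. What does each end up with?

52 dollars

Equal share of the threshold: 176/11 = 16.
At this profile no one gains by cutting their contribution: any cut drops the total below 176, the project is cancelled, contributions are refunded, and the deviator ends with 37, which is less than 37 − 16 + 31 = 52. Contributing more than 16 just wastes the excess. So contributing exactly 16 is a best response.
Each player's payoff: 37 − 16 + 31 = 52.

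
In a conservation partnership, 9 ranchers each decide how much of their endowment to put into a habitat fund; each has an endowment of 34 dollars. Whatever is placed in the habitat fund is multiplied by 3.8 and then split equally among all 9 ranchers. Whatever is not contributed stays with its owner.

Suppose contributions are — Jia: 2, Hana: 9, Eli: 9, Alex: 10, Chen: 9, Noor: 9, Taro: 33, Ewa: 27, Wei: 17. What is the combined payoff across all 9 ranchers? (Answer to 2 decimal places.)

656.00 dollars

Total contributed: 2 + 9 + 9 + 10 + 9 + 9 + 33 + 27 + 17 = 125; total kept: 9 × 34 − 125 = 181.
The habitat fund pays out 3.8 × 125 = 475.00 in aggregate.
Group total = 181 + 475.00 = 656.00.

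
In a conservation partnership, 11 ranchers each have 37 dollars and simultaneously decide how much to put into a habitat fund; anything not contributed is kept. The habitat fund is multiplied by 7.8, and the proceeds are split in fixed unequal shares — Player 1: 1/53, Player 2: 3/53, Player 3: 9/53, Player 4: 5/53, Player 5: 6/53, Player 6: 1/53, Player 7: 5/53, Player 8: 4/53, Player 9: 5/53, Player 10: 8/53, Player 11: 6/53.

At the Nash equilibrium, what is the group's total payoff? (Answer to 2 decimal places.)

910.20 dollars

A player with share s gets back 7.8·s per unit contributed, so full contribution is dominant for anyone with s > 1/7.8 = 0.1282 and zero contribution is dominant for anyone below.
The shares above 0.1282 belong to Player 3 and Player 10, contributing 37 each; the remaining 9 contribute 0. Total contributed: 74.
The habitat fund pays out 7.8 × 74 = 577.20 in total (split across the unequal shares, but the aggregate is all that matters for the group sum).
The 9 free-riders keep 37 each, adding 333. Group total = 333 + 577.20 = 910.20.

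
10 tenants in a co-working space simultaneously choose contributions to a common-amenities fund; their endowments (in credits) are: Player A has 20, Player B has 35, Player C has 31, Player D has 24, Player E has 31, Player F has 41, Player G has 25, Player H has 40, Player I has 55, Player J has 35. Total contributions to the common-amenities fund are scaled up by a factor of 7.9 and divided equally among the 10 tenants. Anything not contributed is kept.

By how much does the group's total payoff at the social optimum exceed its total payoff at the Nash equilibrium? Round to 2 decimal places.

The private return per contributed unit is 7.9/10 = 0.7900 < 1 for every player regardless of endowment, so the Nash equilibrium is zero contribution and the group total is Σ E_j = 20 + 35 + 31 + 24 + 31 + 41 + 25 + 40 + 55 + 35 = 337.
Each contributed unit returns 7.900 to the group, so the social optimum is full contribution by everyone: group total = 7.900 × 337 = 2662.30.
Efficiency loss = (7.900 − 1) × 337 = 2325.30.

2325.30 credits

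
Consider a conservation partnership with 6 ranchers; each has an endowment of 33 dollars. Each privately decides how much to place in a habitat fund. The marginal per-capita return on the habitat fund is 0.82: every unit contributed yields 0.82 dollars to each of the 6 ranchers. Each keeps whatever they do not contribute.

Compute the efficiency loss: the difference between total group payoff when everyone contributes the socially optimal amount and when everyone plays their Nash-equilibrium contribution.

The private return per contributed unit is 0.82 < 1, so contributing 0 is dominant for every player. At the Nash equilibrium everyone keeps their 33, and the group total is 6 × 33 = 198.
Each contributed unit returns 4.920 to the group as a whole (0.82 to each of 6 players), which exceeds 1, so the social optimum is full contribution: group total = 4.920 × 198 = 974.16.
Efficiency loss = 974.16 − 198 = 776.16.

776.16 dollars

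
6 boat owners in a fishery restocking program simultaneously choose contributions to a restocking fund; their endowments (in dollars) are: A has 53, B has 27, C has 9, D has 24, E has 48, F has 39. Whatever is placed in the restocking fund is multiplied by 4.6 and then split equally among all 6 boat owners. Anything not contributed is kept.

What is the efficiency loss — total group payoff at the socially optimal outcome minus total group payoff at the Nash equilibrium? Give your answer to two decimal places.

720.00 dollars

The private return per contributed unit is 4.6/6 = 0.7667 < 1 for every player regardless of endowment, so the Nash equilibrium is zero contribution and the group total is Σ E_j = 53 + 27 + 9 + 24 + 48 + 39 = 200.
Each contributed unit returns 4.600 to the group, so the social optimum is full contribution by everyone: group total = 4.600 × 200 = 920.00.
Efficiency loss = (4.600 − 1) × 200 = 720.00.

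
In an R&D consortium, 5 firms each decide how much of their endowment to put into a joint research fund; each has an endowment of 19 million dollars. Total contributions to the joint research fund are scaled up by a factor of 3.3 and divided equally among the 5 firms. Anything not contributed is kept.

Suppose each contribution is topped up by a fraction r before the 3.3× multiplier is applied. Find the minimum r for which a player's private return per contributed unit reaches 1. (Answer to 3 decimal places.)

0.515

With matching at rate r, one contributed unit becomes (1 + r) in the joint research fund and returns 3.3 × (1 + r) / 5 to the contributor.
Setting this equal to 1: 1 + r = 5/3.3 = 1.5152.
So the minimum matching rate is r = 1.5152 − 1 = 0.515.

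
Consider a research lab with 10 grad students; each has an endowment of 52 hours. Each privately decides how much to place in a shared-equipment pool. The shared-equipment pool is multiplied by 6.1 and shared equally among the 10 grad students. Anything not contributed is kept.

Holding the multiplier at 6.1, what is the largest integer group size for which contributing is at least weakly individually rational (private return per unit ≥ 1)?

Private return per unit is 6.1/(group size), which is ≥ 1 whenever the group size is ≤ 6.1.
The largest such integer is 6.

6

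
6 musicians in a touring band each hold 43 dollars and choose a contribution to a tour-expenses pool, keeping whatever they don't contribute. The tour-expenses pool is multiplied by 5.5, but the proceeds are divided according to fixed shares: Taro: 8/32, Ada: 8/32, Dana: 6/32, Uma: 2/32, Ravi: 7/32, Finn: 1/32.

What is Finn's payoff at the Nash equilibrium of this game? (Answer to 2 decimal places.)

72.56 dollars

A player with share s gets back 5.5·s per unit contributed, so full contribution is dominant for anyone with s > 1/5.5 = 0.1818 and zero contribution is dominant for anyone below.
Taro, Ada, Dana and Ravi are above the threshold, contributing 43 each; the remaining 2 contribute 0. Total contributed: 172.
Finn keeps 43 and receives 5.5 × 172 × 1/32 = 29.56 from the tour-expenses pool, for a payoff of 72.56.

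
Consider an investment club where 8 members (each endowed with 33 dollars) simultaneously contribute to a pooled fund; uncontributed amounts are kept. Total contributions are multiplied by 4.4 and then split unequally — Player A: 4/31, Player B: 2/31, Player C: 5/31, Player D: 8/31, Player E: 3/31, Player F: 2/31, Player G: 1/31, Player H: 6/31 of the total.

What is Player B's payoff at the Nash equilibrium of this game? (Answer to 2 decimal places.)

A player with share s gets back 4.4·s per unit contributed, so full contribution is dominant for anyone with s > 1/4.4 = 0.2273 and zero contribution is dominant for anyone below.
Player D alone (share 8/31) is above the threshold, contributing 33; the remaining 7 contribute 0. Total contributed: 33.
Player B keeps 33 and receives 4.4 × 33 × 2/31 = 9.37 from the pooled fund, for a payoff of 42.37.

42.37 dollars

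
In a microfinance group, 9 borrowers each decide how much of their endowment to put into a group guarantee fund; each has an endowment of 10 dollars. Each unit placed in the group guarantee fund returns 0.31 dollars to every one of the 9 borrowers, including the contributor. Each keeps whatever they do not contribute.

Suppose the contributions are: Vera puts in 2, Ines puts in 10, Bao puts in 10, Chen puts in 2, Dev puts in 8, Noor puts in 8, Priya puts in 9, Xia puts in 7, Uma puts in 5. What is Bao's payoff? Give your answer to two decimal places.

Total contributed: 2 + 10 + 10 + 2 + 8 + 8 + 9 + 7 + 5 = 61.
Each receives 0.31 × 61 = 18.91 from the group guarantee fund.
Bao keeps 10 − 10 = 0, so Bao's payoff is 0 + 18.91 = 18.91.

18.91 dollars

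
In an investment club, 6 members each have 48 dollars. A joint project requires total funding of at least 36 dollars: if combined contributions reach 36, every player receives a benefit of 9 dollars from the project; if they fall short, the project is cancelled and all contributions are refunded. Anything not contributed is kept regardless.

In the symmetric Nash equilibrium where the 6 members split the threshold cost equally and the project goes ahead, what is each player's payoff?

Equal share of the threshold: 36/6 = 6.
At this profile no one gains by cutting their contribution: any cut drops the total below 36, the project is cancelled, contributions are refunded, and the deviator ends with 48, which is less than 48 − 6 + 9 = 51. Contributing more than 6 just wastes the excess. So contributing exactly 6 is a best response.
Each player's payoff: 48 − 6 + 9 = 51.

51 dollars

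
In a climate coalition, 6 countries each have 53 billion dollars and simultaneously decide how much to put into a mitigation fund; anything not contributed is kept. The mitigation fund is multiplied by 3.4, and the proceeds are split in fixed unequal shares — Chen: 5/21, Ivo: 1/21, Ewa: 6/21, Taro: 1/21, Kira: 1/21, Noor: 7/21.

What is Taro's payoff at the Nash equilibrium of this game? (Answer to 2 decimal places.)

61.58 billion dollars

Player j's private return per contributed unit is 3.4 × (j's share). Contributing is weakly dominant for j when that share is at least 1/3.4 = 0.2941, and contributing 0 is dominant otherwise.
Only Noor (7/21) clears that bar, contributing 53; the remaining 5 contribute 0. Total contributed: 53.
Taro keeps 53 and receives 3.4 × 53 × 1/21 = 8.58 from the mitigation fund, for a payoff of 61.58.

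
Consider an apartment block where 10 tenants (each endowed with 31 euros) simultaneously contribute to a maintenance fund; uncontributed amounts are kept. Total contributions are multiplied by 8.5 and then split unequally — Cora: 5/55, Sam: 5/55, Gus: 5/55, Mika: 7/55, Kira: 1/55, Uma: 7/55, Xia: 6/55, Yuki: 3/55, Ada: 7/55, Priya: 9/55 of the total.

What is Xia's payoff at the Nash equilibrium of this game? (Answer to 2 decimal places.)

Player j's private return per contributed unit is 8.5 × (j's share). Contributing is weakly dominant for j when that share is at least 1/8.5 = 0.1176, and contributing 0 is dominant otherwise.
Mika, Uma, Ada and Priya are above the threshold, contributing 31 each; the remaining 6 contribute 0. Total contributed: 124.
Xia keeps 31 and receives 8.5 × 124 × 6/55 = 114.98 from the maintenance fund, for a payoff of 145.98.

145.98 euros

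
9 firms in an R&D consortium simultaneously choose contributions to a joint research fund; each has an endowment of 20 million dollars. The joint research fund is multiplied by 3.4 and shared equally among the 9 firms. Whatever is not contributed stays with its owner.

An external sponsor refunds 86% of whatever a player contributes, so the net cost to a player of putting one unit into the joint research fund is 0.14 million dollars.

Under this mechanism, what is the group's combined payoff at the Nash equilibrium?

766.80 million dollars

Under the mechanism each unit contributed yields (3.4/9) / 0.14 = 2.6984 back to its contributor per unit of net cost, which exceeds 1, making full contribution the dominant choice for everyone.
So the Nash equilibrium is full contribution by all 9; the group earns 9 × (20 × 0.86 + 3.4 × 20) = 766.80.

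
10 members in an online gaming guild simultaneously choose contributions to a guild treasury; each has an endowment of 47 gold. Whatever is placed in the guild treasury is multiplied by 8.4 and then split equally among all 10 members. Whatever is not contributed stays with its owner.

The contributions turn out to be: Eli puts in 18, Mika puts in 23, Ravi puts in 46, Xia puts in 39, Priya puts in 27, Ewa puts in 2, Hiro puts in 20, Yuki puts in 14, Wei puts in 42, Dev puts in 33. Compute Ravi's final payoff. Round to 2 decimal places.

222.76 gold

Total contributed: 18 + 23 + 46 + 39 + 27 + 2 + 20 + 14 + 42 + 33 = 264.
Each receives 8.4 × 264 / 10 = 221.76 from the guild treasury.
Ravi keeps 47 − 46 = 1, so Ravi's payoff is 1 + 221.76 = 222.76.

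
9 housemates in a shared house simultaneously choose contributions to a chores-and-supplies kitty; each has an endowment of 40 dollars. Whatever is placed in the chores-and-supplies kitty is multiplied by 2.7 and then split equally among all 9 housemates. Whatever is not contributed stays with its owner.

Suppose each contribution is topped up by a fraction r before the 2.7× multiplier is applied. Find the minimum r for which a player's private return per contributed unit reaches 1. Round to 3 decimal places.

With matching at rate r, one contributed unit becomes (1 + r) in the chores-and-supplies kitty and returns 2.7 × (1 + r) / 9 to the contributor.
Setting this equal to 1: 1 + r = 9/2.7 = 3.3333.
So the minimum matching rate is r = 3.3333 − 1 = 2.333.

2.333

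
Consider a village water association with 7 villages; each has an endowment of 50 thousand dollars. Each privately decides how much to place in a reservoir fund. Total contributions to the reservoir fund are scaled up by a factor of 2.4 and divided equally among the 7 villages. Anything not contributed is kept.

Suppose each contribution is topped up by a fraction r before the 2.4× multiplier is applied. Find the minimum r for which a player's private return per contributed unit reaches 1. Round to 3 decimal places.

1.917

With matching at rate r, one contributed unit becomes (1 + r) in the reservoir fund and returns 2.4 × (1 + r) / 7 to the contributor.
Setting this equal to 1: 1 + r = 7/2.4 = 2.9167.
So the minimum matching rate is r = 2.9167 − 1 = 1.917.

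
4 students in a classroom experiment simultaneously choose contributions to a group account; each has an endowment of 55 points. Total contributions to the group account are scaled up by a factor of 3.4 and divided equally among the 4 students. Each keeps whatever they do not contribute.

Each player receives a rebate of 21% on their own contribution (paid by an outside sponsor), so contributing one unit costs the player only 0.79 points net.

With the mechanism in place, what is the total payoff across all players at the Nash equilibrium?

794.20 points

The effective private return per unit is now (3.4/4) / 0.79 = 1.0759 > 1, so every player's dominant strategy flips to full contribution.
So the Nash equilibrium is full contribution by all 4; the group earns 4 × (55 × 0.21 + 3.4 × 55) = 794.20.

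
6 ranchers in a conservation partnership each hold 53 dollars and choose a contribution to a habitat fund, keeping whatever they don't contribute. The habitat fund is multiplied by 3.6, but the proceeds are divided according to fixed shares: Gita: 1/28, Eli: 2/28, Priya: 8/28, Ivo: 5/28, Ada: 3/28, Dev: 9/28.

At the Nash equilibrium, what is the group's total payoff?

593.60 dollars

For player j, contributing a unit is worthwhile iff 3.6 × (j's share) ≥ 1, i.e. iff j's share is at least 0.2778.
Priya and Dev are above the threshold, contributing 53 each; the remaining 4 contribute 0. Total contributed: 106.
The habitat fund pays out 3.6 × 106 = 381.60 in total (split across the unequal shares, but the aggregate is all that matters for the group sum).
The 4 free-riders keep 53 each, adding 212. Group total = 212 + 381.60 = 593.60.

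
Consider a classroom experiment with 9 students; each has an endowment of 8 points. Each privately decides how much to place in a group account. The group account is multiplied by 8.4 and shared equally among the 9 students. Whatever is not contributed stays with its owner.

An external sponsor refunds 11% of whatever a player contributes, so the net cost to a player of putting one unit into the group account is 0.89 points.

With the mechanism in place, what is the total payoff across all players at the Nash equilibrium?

Under the mechanism each unit contributed yields (8.4/9) / 0.89 = 1.0487 back to its contributor per unit of net cost, which exceeds 1, making full contribution the dominant choice for everyone.
So the Nash equilibrium is full contribution by all 9; the group earns 9 × (8 × 0.11 + 8.4 × 8) = 612.72.

612.72 points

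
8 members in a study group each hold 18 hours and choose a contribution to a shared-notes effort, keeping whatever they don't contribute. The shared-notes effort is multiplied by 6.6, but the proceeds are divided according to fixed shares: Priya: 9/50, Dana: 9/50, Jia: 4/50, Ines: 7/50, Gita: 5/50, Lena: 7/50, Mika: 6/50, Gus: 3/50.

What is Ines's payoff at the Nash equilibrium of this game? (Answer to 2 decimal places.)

51.26 hours

Player j's private return per contributed unit is 6.6 × (j's share). Contributing is weakly dominant for j when that share is at least 1/6.6 = 0.1515, and contributing 0 is dominant otherwise.
Priya and Dana clear that bar, contributing 18 each; the remaining 6 contribute 0. Total contributed: 36.
Ines keeps 18 and receives 6.6 × 36 × 7/50 = 33.26 from the shared-notes effort, for a payoff of 51.26.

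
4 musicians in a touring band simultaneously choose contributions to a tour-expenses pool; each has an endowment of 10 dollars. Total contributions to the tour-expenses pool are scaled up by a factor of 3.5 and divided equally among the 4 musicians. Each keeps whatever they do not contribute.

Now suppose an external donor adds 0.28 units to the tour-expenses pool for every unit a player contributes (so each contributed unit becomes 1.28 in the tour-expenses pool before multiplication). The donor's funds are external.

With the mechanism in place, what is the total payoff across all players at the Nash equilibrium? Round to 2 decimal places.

Under the mechanism each unit contributed yields 3.5 × 1.28 / 4 = 1.1200 back to its contributor per unit of net cost, which exceeds 1, making full contribution the dominant choice for everyone.
So the Nash equilibrium is full contribution by all 4; the group earns 3.5 × 1.28 × 40 = 179.20.

179.20 dollars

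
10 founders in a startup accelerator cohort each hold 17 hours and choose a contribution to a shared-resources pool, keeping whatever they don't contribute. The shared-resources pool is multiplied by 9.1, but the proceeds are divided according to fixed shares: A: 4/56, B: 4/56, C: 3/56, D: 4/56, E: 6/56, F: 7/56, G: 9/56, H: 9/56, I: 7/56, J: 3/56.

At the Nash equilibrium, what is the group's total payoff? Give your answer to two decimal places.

For player j, contributing a unit is worthwhile iff 9.1 × (j's share) ≥ 1, i.e. iff j's share is at least 0.1099.
F, G, H and I are above the threshold, contributing 17 each; the remaining 6 contribute 0. Total contributed: 68.
The shared-resources pool pays out 9.1 × 68 = 618.80 in total (split across the unequal shares, but the aggregate is all that matters for the group sum).
The 6 free-riders keep 17 each, adding 102. Group total = 102 + 618.80 = 720.80.

720.80 hours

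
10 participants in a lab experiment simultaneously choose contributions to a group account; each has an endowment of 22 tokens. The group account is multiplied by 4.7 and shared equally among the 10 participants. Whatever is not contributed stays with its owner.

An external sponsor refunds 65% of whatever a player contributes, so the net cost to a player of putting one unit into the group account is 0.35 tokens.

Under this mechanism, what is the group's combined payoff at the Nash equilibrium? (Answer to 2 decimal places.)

With the mechanism, a contributed unit returns (4.7/10) / 0.35 = 1.3429 per unit of net cost to the contributor — now above 1 — so contributing fully is weakly dominant for every player.
At the Nash equilibrium everyone contributes 22. Group total payoff = 10 × (22 × 0.65 + 4.7 × 22) = 1177.00.

1177.00 tokens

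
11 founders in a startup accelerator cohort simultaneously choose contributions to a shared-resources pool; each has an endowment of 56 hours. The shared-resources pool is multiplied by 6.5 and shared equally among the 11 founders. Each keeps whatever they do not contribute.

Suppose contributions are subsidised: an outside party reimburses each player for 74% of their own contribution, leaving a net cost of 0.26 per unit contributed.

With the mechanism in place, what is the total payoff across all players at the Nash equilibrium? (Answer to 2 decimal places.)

The effective private return per unit is now (6.5/11) / 0.26 = 2.2727 > 1, so every player's dominant strategy flips to full contribution.
So the Nash equilibrium is full contribution by all 11; the group earns 11 × (56 × 0.74 + 6.5 × 56) = 4459.84.

4459.84 hours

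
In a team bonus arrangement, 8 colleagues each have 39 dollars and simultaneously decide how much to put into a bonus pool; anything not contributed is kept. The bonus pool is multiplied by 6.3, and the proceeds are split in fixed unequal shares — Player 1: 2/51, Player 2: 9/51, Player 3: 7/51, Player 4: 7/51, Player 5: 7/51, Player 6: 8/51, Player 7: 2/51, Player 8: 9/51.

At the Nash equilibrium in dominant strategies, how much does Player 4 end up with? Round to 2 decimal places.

Each unit j contributes comes back to j as 6.3 × (j's share), so j prefers to contribute only if that share exceeds 1/6.3 = 0.1587; otherwise keeping the unit dominates.
The shares above 0.1587 belong to Player 2 and Player 8, contributing 39 each; the remaining 6 contribute 0. Total contributed: 78.
Player 4 keeps 39 and receives 6.3 × 78 × 7/51 = 67.45 from the bonus pool, for a payoff of 106.45.

106.45 dollars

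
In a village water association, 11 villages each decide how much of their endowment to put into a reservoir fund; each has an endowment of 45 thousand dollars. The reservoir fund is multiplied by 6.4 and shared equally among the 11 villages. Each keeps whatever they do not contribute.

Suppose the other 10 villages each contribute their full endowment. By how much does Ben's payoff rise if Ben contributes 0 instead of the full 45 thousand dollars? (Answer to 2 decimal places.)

Switching from a contribution of 45 to 0 lets Ben keep an extra 45 thousand dollars, but lowers the reservoir fund by 45, which costs Ben their own share of that drop: 6.4/11 × 45 = 26.18.
Net gain = 45 − 26.18 = 18.82. The private return per contributed unit (0.5818) is below 1, so free-riding is indeed the best response regardless of what the others do.

18.82 thousand dollars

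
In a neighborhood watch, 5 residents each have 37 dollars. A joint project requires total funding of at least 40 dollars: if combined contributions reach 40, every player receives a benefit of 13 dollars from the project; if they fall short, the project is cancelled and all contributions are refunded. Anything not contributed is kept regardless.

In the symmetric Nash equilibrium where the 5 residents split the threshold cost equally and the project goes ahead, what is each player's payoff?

Equal share of the threshold: 40/5 = 8.
At this profile no one gains by cutting their contribution: any cut drops the total below 40, the project is cancelled, contributions are refunded, and the deviator ends with 37, which is less than 37 − 8 + 13 = 42. Contributing more than 8 just wastes the excess. So contributing exactly 8 is a best response.
Each player's payoff: 37 − 8 + 13 = 42.

42 dollars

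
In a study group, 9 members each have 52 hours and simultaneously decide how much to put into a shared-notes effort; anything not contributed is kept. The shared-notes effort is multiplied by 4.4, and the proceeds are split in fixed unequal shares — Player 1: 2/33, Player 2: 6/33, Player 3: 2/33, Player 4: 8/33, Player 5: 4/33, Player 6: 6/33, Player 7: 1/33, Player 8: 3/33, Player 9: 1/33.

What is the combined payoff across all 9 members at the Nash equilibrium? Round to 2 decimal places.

644.80 hours

Each unit j contributes comes back to j as 4.4 × (j's share), so j prefers to contribute only if that share exceeds 1/4.4 = 0.2273; otherwise keeping the unit dominates.
The only share above 0.2273 is Player 4's 8/33, contributing 52; the remaining 8 contribute 0. Total contributed: 52.
The shared-notes effort pays out 4.4 × 52 = 228.80 in total (split across the unequal shares, but the aggregate is all that matters for the group sum).
The 8 free-riders keep 52 each, adding 416. Group total = 416 + 228.80 = 644.80.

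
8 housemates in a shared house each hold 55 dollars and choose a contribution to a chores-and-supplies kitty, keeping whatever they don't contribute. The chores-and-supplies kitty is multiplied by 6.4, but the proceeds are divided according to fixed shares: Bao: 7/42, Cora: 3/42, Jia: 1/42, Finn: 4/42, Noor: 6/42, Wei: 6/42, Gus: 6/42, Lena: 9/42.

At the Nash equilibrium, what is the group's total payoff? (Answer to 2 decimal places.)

Each unit j contributes comes back to j as 6.4 × (j's share), so j prefers to contribute only if that share exceeds 1/6.4 = 0.1563; otherwise keeping the unit dominates.
Bao and Lena clear that bar, contributing 55 each; the remaining 6 contribute 0. Total contributed: 110.
The chores-and-supplies kitty pays out 6.4 × 110 = 704.00 in total (split across the unequal shares, but the aggregate is all that matters for the group sum).
The 6 free-riders keep 55 each, adding 330. Group total = 330 + 704.00 = 1034.00.

1034.00 dollars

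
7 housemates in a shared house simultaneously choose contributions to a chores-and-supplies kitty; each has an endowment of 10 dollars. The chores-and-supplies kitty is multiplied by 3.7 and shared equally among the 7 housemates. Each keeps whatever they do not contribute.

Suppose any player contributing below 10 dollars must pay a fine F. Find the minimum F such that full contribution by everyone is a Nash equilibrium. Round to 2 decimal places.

4.71 dollars

Given the others contribute fully, the best deviation is to contribute 0 (any partial contribution still incurs the fine and gives up units whose private return 0.5286 is below 1).
Deviating from 10 to 0 saves 10 dollars but forfeits the deviator's share of the drop in the chores-and-supplies kitty: 3.7/7 × 10 = 5.29.
So the deviation gain is 10 − 5.29 = 4.71, and the fine must be at least 4.71 dollars to wipe it out.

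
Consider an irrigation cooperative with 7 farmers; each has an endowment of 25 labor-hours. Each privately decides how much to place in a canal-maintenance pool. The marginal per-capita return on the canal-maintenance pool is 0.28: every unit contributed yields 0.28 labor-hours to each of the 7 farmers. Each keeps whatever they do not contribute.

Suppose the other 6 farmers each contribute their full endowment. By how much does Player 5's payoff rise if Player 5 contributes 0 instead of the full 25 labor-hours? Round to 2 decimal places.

Switching from a contribution of 25 to 0 lets Player 5 keep an extra 25 labor-hours, but lowers the canal-maintenance pool by 25, which costs Player 5 their own share of that drop: 0.28 × 25 = 7.00.
Net gain = 25 − 7.00 = 18.00. The private return per contributed unit (0.28) is below 1, so free-riding is indeed the best response regardless of what the others do.

18.00 labor-hours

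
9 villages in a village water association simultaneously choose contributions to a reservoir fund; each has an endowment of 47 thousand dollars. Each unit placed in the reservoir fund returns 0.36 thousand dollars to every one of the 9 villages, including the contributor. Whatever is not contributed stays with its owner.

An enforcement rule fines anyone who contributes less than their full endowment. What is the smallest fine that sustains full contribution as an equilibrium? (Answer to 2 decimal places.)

Given the others contribute fully, the best deviation is to contribute 0 (any partial contribution still incurs the fine and gives up units whose private return 0.36 is below 1).
Deviating from 47 to 0 saves 47 thousand dollars but forfeits the deviator's share of the drop in the reservoir fund: 0.36 × 47 = 16.92.
So the deviation gain is 47 − 16.92 = 30.08, and the fine must be at least 30.08 thousand dollars to wipe it out.

30.08 thousand dollars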